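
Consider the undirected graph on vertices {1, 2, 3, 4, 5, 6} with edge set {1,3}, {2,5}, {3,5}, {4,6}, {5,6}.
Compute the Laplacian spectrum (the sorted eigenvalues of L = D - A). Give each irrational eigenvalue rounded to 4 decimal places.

[0, 0.3820, 0.6972, 2, 2.6180, 4.3028]

Each diagonal entry of L is the vertex degree and each off-diagonal entry is -1 where an edge is present, 0 otherwise; in the order [1, 2, 3, 4, 5, 6] the diagonal is [1, 1, 2, 1, 3, 2]. The multiplicity of 0 as a Laplacian eigenvalue equals the number of connected components. The single zero eigenvalue shows the graph is connected. The eigenvalues sum to 10, which equals trace(L) = 2|E|. The largest eigenvalue, 4.3028, is at most the vertex count 6.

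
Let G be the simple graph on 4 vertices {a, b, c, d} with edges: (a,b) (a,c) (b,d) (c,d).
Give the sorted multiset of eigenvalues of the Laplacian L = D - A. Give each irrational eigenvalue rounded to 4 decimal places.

Reading degrees in the order [a, b, c, d] gives [2, 2, 2, 2]; set D = diag(2, 2, 2, 2) and form L = D - A. Since every row of L sums to 0, the all-ones vector is in the kernel and 0 is an eigenvalue. There is one zero in the spectrum, matching the 1 component.

[0, 2, 2, 4]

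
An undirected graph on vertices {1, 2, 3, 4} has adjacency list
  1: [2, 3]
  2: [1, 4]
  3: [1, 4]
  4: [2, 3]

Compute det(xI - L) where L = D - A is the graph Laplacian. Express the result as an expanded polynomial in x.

Each diagonal entry of L is the vertex degree and each off-diagonal entry is -1 where an edge is present, 0 otherwise; in the order [1, 2, 3, 4] the diagonal is [2, 2, 2, 2]. The eigenvalues of L are [0, 2, 2, 4]; the characteristic polynomial is the product of (x - lambda_i), which multiplies out to x^4 - 8x^3 + 20x^2 - 16x. The coefficient of x^3 equals -trace(L) = -8, matching the sum of degrees.

x^4 - 8x^3 + 20x^2 - 16x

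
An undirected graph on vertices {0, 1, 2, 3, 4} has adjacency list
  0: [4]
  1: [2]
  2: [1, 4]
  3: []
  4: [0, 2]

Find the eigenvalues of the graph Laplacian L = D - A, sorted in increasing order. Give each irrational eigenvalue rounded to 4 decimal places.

[0, 0, 0.5858, 2, 3.4142]

Reading degrees in the order [0, 1, 2, 3, 4] gives [1, 1, 2, 0, 2]; set D = diag(1, 1, 2, 0, 2) and form L = D - A. The multiplicity of 0 as a Laplacian eigenvalue equals the number of connected components. The 2 zero eigenvalues correspond to the 2 connected components. The eigenvalues sum to 6, which equals trace(L) = 2|E|. The largest eigenvalue, 3.4142, is at most the vertex count 5.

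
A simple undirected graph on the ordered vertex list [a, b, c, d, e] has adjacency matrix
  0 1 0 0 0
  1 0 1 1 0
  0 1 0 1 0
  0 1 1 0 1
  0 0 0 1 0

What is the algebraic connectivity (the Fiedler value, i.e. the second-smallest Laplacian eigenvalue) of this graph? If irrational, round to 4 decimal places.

Reading degrees in the order [a, b, c, d, e] gives [1, 3, 2, 3, 1]; set D = diag(1, 3, 2, 3, 1) and form L = D - A. The smallest Laplacian eigenvalue is always 0. The next one, lambda_2 = 0.6972, measures how hard the graph is to disconnect: larger values mean better connectivity. The largest eigenvalue, 4.3028, is at most the vertex count 5.

0.6972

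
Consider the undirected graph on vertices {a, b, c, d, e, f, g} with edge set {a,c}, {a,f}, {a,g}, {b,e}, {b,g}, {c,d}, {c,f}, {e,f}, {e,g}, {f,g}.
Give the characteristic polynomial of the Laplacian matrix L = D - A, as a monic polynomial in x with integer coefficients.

x^7 - 20x^6 + 158x^5 - 622x^4 + 1258x^3 - 1192x^2 + 385x

Each diagonal entry of L is the vertex degree and each off-diagonal entry is -1 where an edge is present, 0 otherwise; in the order [a, b, c, d, e, f, g] the diagonal is [3, 2, 3, 1, 3, 4, 4]. Computing det(xI - L) by cofactor expansion (or equivalently via sum-over-permutations) gives x^7 - 20x^6 + 158x^5 - 622x^4 + 1258x^3 - 1192x^2 + 385x. The coefficient of x^6 equals -trace(L) = -20, matching the sum of degrees.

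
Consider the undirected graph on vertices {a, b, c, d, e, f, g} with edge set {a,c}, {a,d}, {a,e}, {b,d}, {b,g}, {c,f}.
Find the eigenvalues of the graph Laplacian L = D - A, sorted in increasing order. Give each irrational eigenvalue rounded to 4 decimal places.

[0, 0.2603, 0.6262, 1.4055, 2.2742, 3.0996, 4.3342]

Reading degrees in the order [a, b, c, d, e, f, g] gives [3, 2, 2, 2, 1, 1, 1]; set D = diag(3, 2, 2, 2, 1, 1, 1) and form L = D - A. L is symmetric positive semidefinite, so every eigenvalue is real and nonnegative. The single zero eigenvalue shows the graph is connected. The largest eigenvalue, 4.3342, is at most the vertex count 7.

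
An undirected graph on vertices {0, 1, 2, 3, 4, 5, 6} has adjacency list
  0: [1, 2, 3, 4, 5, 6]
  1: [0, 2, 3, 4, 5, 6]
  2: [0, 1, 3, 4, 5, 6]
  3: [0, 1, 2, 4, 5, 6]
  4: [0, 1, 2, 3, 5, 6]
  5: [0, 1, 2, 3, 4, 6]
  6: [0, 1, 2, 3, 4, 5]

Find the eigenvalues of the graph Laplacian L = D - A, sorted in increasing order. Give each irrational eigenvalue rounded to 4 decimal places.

With the vertex order [0, 1, 2, 3, 4, 5, 6], the degrees are [6, 6, 6, 6, 6, 6, 6], giving D = diag(6, 6, 6, 6, 6, 6, 6) and L = D - A. Diagonalising L (or applying a numerical eigensolver to the 7x7 matrix) gives the spectrum above. The largest eigenvalue, 7, is at most the vertex count 7.

[0, 7, 7, 7, 7, 7, 7]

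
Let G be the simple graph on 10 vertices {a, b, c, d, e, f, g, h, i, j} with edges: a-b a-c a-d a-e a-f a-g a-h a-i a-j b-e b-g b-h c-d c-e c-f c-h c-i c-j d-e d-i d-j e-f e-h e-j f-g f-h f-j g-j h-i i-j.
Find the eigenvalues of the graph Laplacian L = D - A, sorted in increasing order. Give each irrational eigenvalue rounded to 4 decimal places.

[0, 3.0872, 4.2257, 5.1230, 5.4926, 7.2603, 7.9274, 8.2052, 8.6785, 10]

With the vertex order [a, b, c, d, e, f, g, h, i, j], the degrees are [9, 4, 7, 5, 7, 6, 4, 6, 5, 7], giving D = diag(9, 4, 7, 5, 7, 6, 4, 6, 5, 7) and L = D - A. The multiplicity of 0 as a Laplacian eigenvalue equals the number of connected components.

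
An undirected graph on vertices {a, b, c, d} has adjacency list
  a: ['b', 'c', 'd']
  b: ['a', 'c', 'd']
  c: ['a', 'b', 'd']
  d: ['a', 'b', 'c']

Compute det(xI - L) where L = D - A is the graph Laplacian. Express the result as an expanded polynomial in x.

x^4 - 12x^3 + 48x^2 - 64x

Each diagonal entry of L is the vertex degree and each off-diagonal entry is -1 where an edge is present, 0 otherwise; in the order [a, b, c, d] the diagonal is [3, 3, 3, 3]. L has integer entries, so p(x) = det(xI - L) has integer coefficients. Expanding the determinant yields x^4 - 12x^3 + 48x^2 - 64x. The coefficient of x^3 equals -trace(L) = -12, matching the sum of degrees. The largest eigenvalue, 4, is at most the vertex count 4. There is one zero in the spectrum, matching the 1 component.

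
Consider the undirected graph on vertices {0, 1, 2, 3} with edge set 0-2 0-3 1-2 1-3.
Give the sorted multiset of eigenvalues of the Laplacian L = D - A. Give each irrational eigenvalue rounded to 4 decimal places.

Each diagonal entry of L is the vertex degree and each off-diagonal entry is -1 where an edge is present, 0 otherwise; in the order [0, 1, 2, 3] the diagonal is [2, 2, 2, 2]. L is symmetric positive semidefinite, so every eigenvalue is real and nonnegative. There is one zero in the spectrum, matching the 1 component.

[0, 2, 2, 4]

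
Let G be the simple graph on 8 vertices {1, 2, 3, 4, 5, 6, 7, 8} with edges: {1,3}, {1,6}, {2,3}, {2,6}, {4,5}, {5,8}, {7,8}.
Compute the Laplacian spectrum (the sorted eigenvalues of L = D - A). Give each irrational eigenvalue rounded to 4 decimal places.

Reading degrees in the order [1, 2, 3, 4, 5, 6, 7, 8] gives [2, 2, 2, 1, 2, 2, 1, 2]; set D = diag(2, 2, 2, 1, 2, 2, 1, 2) and form L = D - A. L is symmetric positive semidefinite, so every eigenvalue is real and nonnegative. The 2 zero eigenvalues correspond to the 2 connected components. The largest eigenvalue, 4, is at most the vertex count 8. The eigenvalues sum to 14, which equals trace(L) = 2|E|.

[0, 0, 0.5858, 2, 2, 2, 3.4142, 4]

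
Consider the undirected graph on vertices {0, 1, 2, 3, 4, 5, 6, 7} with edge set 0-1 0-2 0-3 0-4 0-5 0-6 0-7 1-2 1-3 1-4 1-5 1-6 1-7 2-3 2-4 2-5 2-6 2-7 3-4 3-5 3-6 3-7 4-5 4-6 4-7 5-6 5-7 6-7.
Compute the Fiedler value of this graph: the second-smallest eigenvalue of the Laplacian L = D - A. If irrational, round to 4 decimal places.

Reading degrees in the order [0, 1, 2, 3, 4, 5, 6, 7] gives [7, 7, 7, 7, 7, 7, 7, 7]; set D = diag(7, 7, 7, 7, 7, 7, 7, 7) and form L = D - A. Computing the eigenvalues of L and sorting gives [0, 8, 8, 8, 8, 8, 8, 8]. The Fiedler value lambda_2 = 8 is strictly positive, so the graph is connected. The eigenvalues sum to 56, which equals trace(L) = 2|E|. There is one zero in the spectrum, matching the 1 component.

8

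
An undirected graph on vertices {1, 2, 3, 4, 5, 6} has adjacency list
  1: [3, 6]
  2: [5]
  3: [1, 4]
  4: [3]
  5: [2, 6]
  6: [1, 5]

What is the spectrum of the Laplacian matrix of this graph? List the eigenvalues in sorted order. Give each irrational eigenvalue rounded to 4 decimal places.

With the vertex order [1, 2, 3, 4, 5, 6], the degrees are [2, 1, 2, 1, 2, 2], giving D = diag(2, 1, 2, 1, 2, 2) and L = D - A. Diagonalising L (or applying a numerical eigensolver to the 6x6 matrix) gives the spectrum above.

[0, 0.2679, 1, 2, 3, 3.7321]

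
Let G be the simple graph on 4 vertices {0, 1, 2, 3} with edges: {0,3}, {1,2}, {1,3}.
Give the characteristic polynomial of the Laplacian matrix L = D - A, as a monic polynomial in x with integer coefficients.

x^4 - 6x^3 + 10x^2 - 4x

With the vertex order [0, 1, 2, 3], the degrees are [1, 2, 1, 2], giving D = diag(1, 2, 1, 2) and L = D - A. Computing det(xI - L) by cofactor expansion (or equivalently via sum-over-permutations) gives x^4 - 6x^3 + 10x^2 - 4x. Since p(0) = det(-L) = 0, x divides p(x). The eigenvalues sum to 6, which equals trace(L) = 2|E|.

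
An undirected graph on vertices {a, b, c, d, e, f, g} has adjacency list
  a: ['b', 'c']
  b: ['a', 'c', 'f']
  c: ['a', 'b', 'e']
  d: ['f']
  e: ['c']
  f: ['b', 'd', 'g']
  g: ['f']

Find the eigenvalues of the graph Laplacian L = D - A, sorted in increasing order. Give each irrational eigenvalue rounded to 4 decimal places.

With the vertex order [a, b, c, d, e, f, g], the degrees are [2, 3, 3, 1, 1, 3, 1], giving D = diag(2, 3, 3, 1, 1, 3, 1) and L = D - A. Diagonalising L (or applying a numerical eigensolver to the 7x7 matrix) gives the spectrum above.

[0, 0.3403, 1, 1.1451, 3, 3.8549, 4.6597]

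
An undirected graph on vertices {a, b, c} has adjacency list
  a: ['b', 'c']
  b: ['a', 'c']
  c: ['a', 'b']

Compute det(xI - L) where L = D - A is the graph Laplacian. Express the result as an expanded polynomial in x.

x^3 - 6x^2 + 9x

Each diagonal entry of L is the vertex degree and each off-diagonal entry is -1 where an edge is present, 0 otherwise; in the order [a, b, c] the diagonal is [2, 2, 2]. The eigenvalues of L are [0, 3, 3]; the characteristic polynomial is the product of (x - lambda_i), which multiplies out to x^3 - 6x^2 + 9x. The constant term is 0 because L is singular (the all-ones vector lies in its kernel).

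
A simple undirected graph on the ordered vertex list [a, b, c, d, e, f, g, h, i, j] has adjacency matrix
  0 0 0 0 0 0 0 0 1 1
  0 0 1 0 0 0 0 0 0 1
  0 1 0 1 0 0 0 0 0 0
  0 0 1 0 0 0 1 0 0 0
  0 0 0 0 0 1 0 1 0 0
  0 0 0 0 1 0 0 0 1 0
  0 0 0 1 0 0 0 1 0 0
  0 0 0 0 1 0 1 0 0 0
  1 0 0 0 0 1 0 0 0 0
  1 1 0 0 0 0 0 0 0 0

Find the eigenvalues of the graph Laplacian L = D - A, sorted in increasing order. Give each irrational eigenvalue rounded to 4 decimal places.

Each diagonal entry of L is the vertex degree and each off-diagonal entry is -1 where an edge is present, 0 otherwise; in the order [a, b, c, d, e, f, g, h, i, j] the diagonal is [2, 2, 2, 2, 2, 2, 2, 2, 2, 2]. Diagonalising L (or applying a numerical eigensolver to the 10x10 matrix) gives the spectrum above. The single zero eigenvalue shows the graph is connected. By the matrix-tree theorem the graph has (1/10) * product of the nonzero eigenvalues = 10 spanning trees. The eigenvalues sum to 20, which equals trace(L) = 2|E|.

[0, 0.3820, 0.3820, 1.3820, 1.3820, 2.6180, 2.6180, 3.6180, 3.6180, 4]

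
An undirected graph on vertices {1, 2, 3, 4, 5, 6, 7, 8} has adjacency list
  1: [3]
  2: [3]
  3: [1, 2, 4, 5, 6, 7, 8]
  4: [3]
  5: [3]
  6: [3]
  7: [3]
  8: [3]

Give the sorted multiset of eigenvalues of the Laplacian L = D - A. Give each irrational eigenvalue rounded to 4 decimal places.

Each diagonal entry of L is the vertex degree and each off-diagonal entry is -1 where an edge is present, 0 otherwise; in the order [1, 2, 3, 4, 5, 6, 7, 8] the diagonal is [1, 1, 7, 1, 1, 1, 1, 1]. L is symmetric positive semidefinite, so every eigenvalue is real and nonnegative. There is one zero in the spectrum, matching the 1 component.

[0, 1, 1, 1, 1, 1, 1, 8]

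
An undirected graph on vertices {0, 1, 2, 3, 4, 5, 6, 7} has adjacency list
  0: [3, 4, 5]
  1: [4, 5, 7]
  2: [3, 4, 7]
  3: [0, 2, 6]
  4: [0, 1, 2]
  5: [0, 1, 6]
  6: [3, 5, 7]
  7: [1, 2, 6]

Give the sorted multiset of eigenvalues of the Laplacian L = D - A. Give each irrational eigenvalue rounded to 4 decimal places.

[0, 2, 2, 2, 4, 4, 4, 6]

Each diagonal entry of L is the vertex degree and each off-diagonal entry is -1 where an edge is present, 0 otherwise; in the order [0, 1, 2, 3, 4, 5, 6, 7] the diagonal is [3, 3, 3, 3, 3, 3, 3, 3]. L is symmetric positive semidefinite, so every eigenvalue is real and nonnegative. There is one zero in the spectrum, matching the 1 component.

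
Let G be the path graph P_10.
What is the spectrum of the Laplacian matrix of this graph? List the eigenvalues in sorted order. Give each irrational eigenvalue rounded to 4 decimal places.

The graph has 10 vertices and degree multiset [2, 2, 2, 2, 2, 2, 2, 2, 1, 1]; D is the diagonal matrix of degrees and L = D - A. L is symmetric positive semidefinite, so every eigenvalue is real and nonnegative. There is one zero in the spectrum, matching the 1 component.

[0, 0.0979, 0.3820, 0.8244, 1.3820, 2, 2.6180, 3.1756, 3.6180, 3.9021]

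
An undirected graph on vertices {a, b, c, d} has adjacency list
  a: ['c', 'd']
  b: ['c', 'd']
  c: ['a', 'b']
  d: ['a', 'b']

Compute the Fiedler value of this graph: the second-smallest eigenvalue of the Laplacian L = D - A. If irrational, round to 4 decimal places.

With the vertex order [a, b, c, d], the degrees are [2, 2, 2, 2], giving D = diag(2, 2, 2, 2) and L = D - A. The sorted Laplacian eigenvalues are [0, 2, 2, 4]; the algebraic connectivity is the second entry, 2. The eigenvalues sum to 8, which equals trace(L) = 2|E|.

2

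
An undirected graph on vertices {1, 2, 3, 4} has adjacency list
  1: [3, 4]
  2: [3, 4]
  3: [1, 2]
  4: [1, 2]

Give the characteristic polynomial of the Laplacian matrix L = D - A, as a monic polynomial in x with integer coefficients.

x^4 - 8x^3 + 20x^2 - 16x

With the vertex order [1, 2, 3, 4], the degrees are [2, 2, 2, 2], giving D = diag(2, 2, 2, 2) and L = D - A. Computing det(xI - L) by cofactor expansion (or equivalently via sum-over-permutations) gives x^4 - 8x^3 + 20x^2 - 16x. Since p(0) = det(-L) = 0, x divides p(x). The largest eigenvalue, 4, is at most the vertex count 4. By the matrix-tree theorem the graph has (1/4) * product of the nonzero eigenvalues = 4 spanning trees.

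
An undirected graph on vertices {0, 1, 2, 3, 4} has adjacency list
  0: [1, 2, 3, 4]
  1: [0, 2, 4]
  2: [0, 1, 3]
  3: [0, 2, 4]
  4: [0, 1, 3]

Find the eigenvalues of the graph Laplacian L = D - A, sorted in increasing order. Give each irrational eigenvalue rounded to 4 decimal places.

[0, 3, 3, 5, 5]

With the vertex order [0, 1, 2, 3, 4], the degrees are [4, 3, 3, 3, 3], giving D = diag(4, 3, 3, 3, 3) and L = D - A. L is symmetric positive semidefinite, so every eigenvalue is real and nonnegative. By the matrix-tree theorem the graph has (1/5) * product of the nonzero eigenvalues = 45 spanning trees.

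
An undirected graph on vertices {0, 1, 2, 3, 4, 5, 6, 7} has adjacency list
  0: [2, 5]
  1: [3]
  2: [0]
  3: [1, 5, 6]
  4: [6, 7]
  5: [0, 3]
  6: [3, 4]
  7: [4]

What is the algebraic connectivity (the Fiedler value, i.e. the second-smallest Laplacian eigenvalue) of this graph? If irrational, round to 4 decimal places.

Each diagonal entry of L is the vertex degree and each off-diagonal entry is -1 where an edge is present, 0 otherwise; in the order [0, 1, 2, 3, 4, 5, 6, 7] the diagonal is [2, 1, 1, 3, 2, 2, 2, 1]. The sorted Laplacian eigenvalues are [0, 0.1981, 0.4915, 1.3204, 1.5550, 2.8258, 3.2470, 4.3623]; the algebraic connectivity is the second entry, 0.1981. The largest eigenvalue, 4.3623, is at most the vertex count 8.

0.1981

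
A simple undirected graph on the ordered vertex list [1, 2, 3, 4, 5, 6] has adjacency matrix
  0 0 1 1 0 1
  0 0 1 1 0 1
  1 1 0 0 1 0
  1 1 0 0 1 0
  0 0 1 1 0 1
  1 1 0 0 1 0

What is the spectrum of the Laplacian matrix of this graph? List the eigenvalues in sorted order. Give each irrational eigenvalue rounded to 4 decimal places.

[0, 3, 3, 3, 3, 6]

Each diagonal entry of L is the vertex degree and each off-diagonal entry is -1 where an edge is present, 0 otherwise; in the order [1, 2, 3, 4, 5, 6] the diagonal is [3, 3, 3, 3, 3, 3]. L is symmetric positive semidefinite, so every eigenvalue is real and nonnegative. There is one zero in the spectrum, matching the 1 component.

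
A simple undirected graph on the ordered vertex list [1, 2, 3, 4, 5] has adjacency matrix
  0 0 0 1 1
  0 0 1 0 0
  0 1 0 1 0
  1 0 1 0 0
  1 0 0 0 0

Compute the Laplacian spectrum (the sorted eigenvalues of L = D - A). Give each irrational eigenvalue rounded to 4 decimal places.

[0, 0.3820, 1.3820, 2.6180, 3.6180]

Reading degrees in the order [1, 2, 3, 4, 5] gives [2, 1, 2, 2, 1]; set D = diag(2, 1, 2, 2, 1) and form L = D - A. Since every row of L sums to 0, the all-ones vector is in the kernel and 0 is an eigenvalue. The single zero eigenvalue shows the graph is connected. The eigenvalues sum to 8, which equals trace(L) = 2|E|. There is one zero in the spectrum, matching the 1 component.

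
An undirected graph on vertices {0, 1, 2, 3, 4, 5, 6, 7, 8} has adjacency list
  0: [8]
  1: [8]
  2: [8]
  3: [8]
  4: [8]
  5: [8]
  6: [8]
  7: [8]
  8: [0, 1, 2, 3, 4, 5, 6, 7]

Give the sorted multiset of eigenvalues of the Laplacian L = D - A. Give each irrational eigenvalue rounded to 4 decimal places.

[0, 1, 1, 1, 1, 1, 1, 1, 9]

With the vertex order [0, 1, 2, 3, 4, 5, 6, 7, 8], the degrees are [1, 1, 1, 1, 1, 1, 1, 1, 8], giving D = diag(1, 1, 1, 1, 1, 1, 1, 1, 8) and L = D - A. The multiplicity of 0 as a Laplacian eigenvalue equals the number of connected components. The single zero eigenvalue shows the graph is connected. There is one zero in the spectrum, matching the 1 component. By the matrix-tree theorem the graph has (1/9) * product of the nonzero eigenvalues = 1 spanning tree.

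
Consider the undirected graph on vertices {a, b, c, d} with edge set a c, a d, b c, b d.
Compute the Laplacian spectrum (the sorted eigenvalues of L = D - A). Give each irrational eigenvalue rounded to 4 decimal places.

Each diagonal entry of L is the vertex degree and each off-diagonal entry is -1 where an edge is present, 0 otherwise; in the order [a, b, c, d] the diagonal is [2, 2, 2, 2]. L is symmetric positive semidefinite, so every eigenvalue is real and nonnegative. There is one zero in the spectrum, matching the 1 component. The largest eigenvalue, 4, is at most the vertex count 4.

[0, 2, 2, 4]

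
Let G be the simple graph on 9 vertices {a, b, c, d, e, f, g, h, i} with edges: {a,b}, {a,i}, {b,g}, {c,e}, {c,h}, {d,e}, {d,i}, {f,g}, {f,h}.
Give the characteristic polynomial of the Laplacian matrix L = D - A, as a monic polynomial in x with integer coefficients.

Each diagonal entry of L is the vertex degree and each off-diagonal entry is -1 where an edge is present, 0 otherwise; in the order [a, b, c, d, e, f, g, h, i] the diagonal is [2, 2, 2, 2, 2, 2, 2, 2, 2]. Computing det(xI - L) by cofactor expansion (or equivalently via sum-over-permutations) gives x^9 - 18x^8 + 135x^7 - 546x^6 + 1287x^5 - 1782x^4 + 1386x^3 - 540x^2 + 81x. Since p(0) = det(-L) = 0, x divides p(x). There is one zero in the spectrum, matching the 1 component. By the matrix-tree theorem the graph has (1/9) * product of the nonzero eigenvalues = 9 spanning trees.

x^9 - 18x^8 + 135x^7 - 546x^6 + 1287x^5 - 1782x^4 + 1386x^3 - 540x^2 + 81x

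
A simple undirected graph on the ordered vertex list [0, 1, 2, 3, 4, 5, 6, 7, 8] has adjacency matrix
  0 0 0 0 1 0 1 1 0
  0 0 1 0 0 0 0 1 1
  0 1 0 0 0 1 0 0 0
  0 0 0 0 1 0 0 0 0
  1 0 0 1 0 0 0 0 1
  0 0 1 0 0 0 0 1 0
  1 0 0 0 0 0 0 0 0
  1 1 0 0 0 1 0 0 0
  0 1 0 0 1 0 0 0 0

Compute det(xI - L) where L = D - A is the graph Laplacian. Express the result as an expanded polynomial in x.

x^9 - 20x^8 + 165x^7 - 728x^6 + 1862x^5 - 2794x^4 + 2367x^3 - 1020x^2 + 171x

Reading degrees in the order [0, 1, 2, 3, 4, 5, 6, 7, 8] gives [3, 3, 2, 1, 3, 2, 1, 3, 2]; set D = diag(3, 3, 2, 1, 3, 2, 1, 3, 2) and form L = D - A. Computing det(xI - L) by cofactor expansion (or equivalently via sum-over-permutations) gives x^9 - 20x^8 + 165x^7 - 728x^6 + 1862x^5 - 2794x^4 + 2367x^3 - 1020x^2 + 171x. The coefficient of x^8 equals -trace(L) = -20, matching the sum of degrees. There is one zero in the spectrum, matching the 1 component.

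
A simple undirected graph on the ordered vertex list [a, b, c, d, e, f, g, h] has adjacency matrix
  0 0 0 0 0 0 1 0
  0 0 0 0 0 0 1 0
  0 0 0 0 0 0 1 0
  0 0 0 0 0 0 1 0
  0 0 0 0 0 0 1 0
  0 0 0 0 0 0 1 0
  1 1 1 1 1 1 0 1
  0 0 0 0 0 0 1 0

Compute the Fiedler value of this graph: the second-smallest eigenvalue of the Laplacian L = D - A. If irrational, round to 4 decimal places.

1

Reading degrees in the order [a, b, c, d, e, f, g, h] gives [1, 1, 1, 1, 1, 1, 7, 1]; set D = diag(1, 1, 1, 1, 1, 1, 7, 1) and form L = D - A. The smallest Laplacian eigenvalue is always 0. The next one, lambda_2 = 1, measures how hard the graph is to disconnect: larger values mean better connectivity. There is one zero in the spectrum, matching the 1 component. By the matrix-tree theorem the graph has (1/8) * product of the nonzero eigenvalues = 1 spanning tree.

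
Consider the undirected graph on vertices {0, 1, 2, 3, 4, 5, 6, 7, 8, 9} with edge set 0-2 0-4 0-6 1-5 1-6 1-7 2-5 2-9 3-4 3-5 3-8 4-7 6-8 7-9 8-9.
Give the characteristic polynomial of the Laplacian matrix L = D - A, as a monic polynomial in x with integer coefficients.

Each diagonal entry of L is the vertex degree and each off-diagonal entry is -1 where an edge is present, 0 otherwise; in the order [0, 1, 2, 3, 4, 5, 6, 7, 8, 9] the diagonal is [3, 3, 3, 3, 3, 3, 3, 3, 3, 3]. Computing det(xI - L) by cofactor expansion (or equivalently via sum-over-permutations) gives x^10 - 30x^9 + 390x^8 - 2880x^7 + 13305x^6 - 39882x^5 + 77640x^4 - 94800x^3 + 66000x^2 - 20000x. Since p(0) = det(-L) = 0, x divides p(x). The eigenvalues sum to 30, which equals trace(L) = 2|E|.

x^10 - 30x^9 + 390x^8 - 2880x^7 + 13305x^6 - 39882x^5 + 77640x^4 - 94800x^3 + 66000x^2 - 20000x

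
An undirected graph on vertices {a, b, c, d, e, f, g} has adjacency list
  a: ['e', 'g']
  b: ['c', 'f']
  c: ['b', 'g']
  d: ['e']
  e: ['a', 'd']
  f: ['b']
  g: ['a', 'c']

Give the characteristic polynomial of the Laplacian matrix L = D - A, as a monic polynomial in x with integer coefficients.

x^7 - 12x^6 + 55x^5 - 120x^4 + 126x^3 - 56x^2 + 7x

Reading degrees in the order [a, b, c, d, e, f, g] gives [2, 2, 2, 1, 2, 1, 2]; set D = diag(2, 2, 2, 1, 2, 1, 2) and form L = D - A. Computing det(xI - L) by cofactor expansion (or equivalently via sum-over-permutations) gives x^7 - 12x^6 + 55x^5 - 120x^4 + 126x^3 - 56x^2 + 7x. The coefficient of x^6 equals -trace(L) = -12, matching the sum of degrees.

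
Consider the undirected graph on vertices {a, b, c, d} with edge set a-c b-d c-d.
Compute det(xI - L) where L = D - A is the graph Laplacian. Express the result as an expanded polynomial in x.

With the vertex order [a, b, c, d], the degrees are [1, 1, 2, 2], giving D = diag(1, 1, 2, 2) and L = D - A. L has integer entries, so p(x) = det(xI - L) has integer coefficients. Expanding the determinant yields x^4 - 6x^3 + 10x^2 - 4x. The coefficient of x^3 equals -trace(L) = -6, matching the sum of degrees. The eigenvalues sum to 6, which equals trace(L) = 2|E|.

x^4 - 6x^3 + 10x^2 - 4x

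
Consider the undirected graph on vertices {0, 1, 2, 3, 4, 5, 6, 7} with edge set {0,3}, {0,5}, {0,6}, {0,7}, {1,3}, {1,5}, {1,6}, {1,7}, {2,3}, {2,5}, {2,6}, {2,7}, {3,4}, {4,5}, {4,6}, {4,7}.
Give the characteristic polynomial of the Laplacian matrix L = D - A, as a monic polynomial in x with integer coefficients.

x^8 - 32x^7 + 432x^6 - 3200x^5 + 14080x^4 - 36864x^3 + 53248x^2 - 32768x

Reading degrees in the order [0, 1, 2, 3, 4, 5, 6, 7] gives [4, 4, 4, 4, 4, 4, 4, 4]; set D = diag(4, 4, 4, 4, 4, 4, 4, 4) and form L = D - A. Computing det(xI - L) by cofactor expansion (or equivalently via sum-over-permutations) gives x^8 - 32x^7 + 432x^6 - 3200x^5 + 14080x^4 - 36864x^3 + 53248x^2 - 32768x. Since p(0) = det(-L) = 0, x divides p(x).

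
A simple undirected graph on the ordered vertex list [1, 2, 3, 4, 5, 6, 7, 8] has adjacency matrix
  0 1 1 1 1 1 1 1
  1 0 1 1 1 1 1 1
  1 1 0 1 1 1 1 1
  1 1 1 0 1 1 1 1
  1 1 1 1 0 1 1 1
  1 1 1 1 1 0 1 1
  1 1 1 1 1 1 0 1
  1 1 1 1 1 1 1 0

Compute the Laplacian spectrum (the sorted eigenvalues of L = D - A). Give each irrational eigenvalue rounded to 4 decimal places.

[0, 8, 8, 8, 8, 8, 8, 8]

Reading degrees in the order [1, 2, 3, 4, 5, 6, 7, 8] gives [7, 7, 7, 7, 7, 7, 7, 7]; set D = diag(7, 7, 7, 7, 7, 7, 7, 7) and form L = D - A. Since every row of L sums to 0, the all-ones vector is in the kernel and 0 is an eigenvalue. The single zero eigenvalue shows the graph is connected.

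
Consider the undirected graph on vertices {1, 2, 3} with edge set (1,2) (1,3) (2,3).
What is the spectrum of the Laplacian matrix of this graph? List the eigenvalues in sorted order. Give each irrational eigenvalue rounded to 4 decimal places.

Each diagonal entry of L is the vertex degree and each off-diagonal entry is -1 where an edge is present, 0 otherwise; in the order [1, 2, 3] the diagonal is [2, 2, 2]. The multiplicity of 0 as a Laplacian eigenvalue equals the number of connected components. The single zero eigenvalue shows the graph is connected. By the matrix-tree theorem the graph has (1/3) * product of the nonzero eigenvalues = 3 spanning trees.

[0, 3, 3]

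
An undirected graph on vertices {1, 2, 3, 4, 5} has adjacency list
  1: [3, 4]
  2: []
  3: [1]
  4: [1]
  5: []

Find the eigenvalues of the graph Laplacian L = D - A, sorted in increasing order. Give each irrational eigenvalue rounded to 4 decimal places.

With the vertex order [1, 2, 3, 4, 5], the degrees are [2, 0, 1, 1, 0], giving D = diag(2, 0, 1, 1, 0) and L = D - A. L is symmetric positive semidefinite, so every eigenvalue is real and nonnegative. The 3 zero eigenvalues correspond to the 3 connected components. The eigenvalues sum to 4, which equals trace(L) = 2|E|. There are 3 zeros in the spectrum, matching the 3 components.

[0, 0, 0, 1, 3]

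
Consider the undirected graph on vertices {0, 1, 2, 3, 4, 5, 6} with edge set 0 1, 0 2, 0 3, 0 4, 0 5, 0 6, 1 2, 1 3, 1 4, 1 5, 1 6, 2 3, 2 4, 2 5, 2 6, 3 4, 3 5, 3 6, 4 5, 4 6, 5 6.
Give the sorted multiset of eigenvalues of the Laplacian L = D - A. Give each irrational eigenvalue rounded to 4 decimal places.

With the vertex order [0, 1, 2, 3, 4, 5, 6], the degrees are [6, 6, 6, 6, 6, 6, 6], giving D = diag(6, 6, 6, 6, 6, 6, 6) and L = D - A. Since every row of L sums to 0, the all-ones vector is in the kernel and 0 is an eigenvalue. The single zero eigenvalue shows the graph is connected. By the matrix-tree theorem the graph has (1/7) * product of the nonzero eigenvalues = 16807 spanning trees.

[0, 7, 7, 7, 7, 7, 7]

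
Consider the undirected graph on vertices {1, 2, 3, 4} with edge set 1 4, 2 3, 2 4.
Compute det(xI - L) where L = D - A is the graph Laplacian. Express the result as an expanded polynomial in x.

Reading degrees in the order [1, 2, 3, 4] gives [1, 2, 1, 2]; set D = diag(1, 2, 1, 2) and form L = D - A. Computing det(xI - L) by cofactor expansion (or equivalently via sum-over-permutations) gives x^4 - 6x^3 + 10x^2 - 4x. The constant term is 0 because L is singular (the all-ones vector lies in its kernel). By the matrix-tree theorem the graph has (1/4) * product of the nonzero eigenvalues = 1 spanning tree.

x^4 - 6x^3 + 10x^2 - 4x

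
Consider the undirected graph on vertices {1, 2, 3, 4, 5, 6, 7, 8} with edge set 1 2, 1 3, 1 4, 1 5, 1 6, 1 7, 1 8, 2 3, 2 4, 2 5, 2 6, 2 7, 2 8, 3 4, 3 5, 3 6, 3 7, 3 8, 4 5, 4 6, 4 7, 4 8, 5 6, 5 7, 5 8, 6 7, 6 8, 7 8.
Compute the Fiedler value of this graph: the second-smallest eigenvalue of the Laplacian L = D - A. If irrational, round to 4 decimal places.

Reading degrees in the order [1, 2, 3, 4, 5, 6, 7, 8] gives [7, 7, 7, 7, 7, 7, 7, 7]; set D = diag(7, 7, 7, 7, 7, 7, 7, 7) and form L = D - A. The smallest Laplacian eigenvalue is always 0. The next one, lambda_2 = 8, measures how hard the graph is to disconnect: larger values mean better connectivity. By the matrix-tree theorem the graph has (1/8) * product of the nonzero eigenvalues = 262144 spanning trees.

8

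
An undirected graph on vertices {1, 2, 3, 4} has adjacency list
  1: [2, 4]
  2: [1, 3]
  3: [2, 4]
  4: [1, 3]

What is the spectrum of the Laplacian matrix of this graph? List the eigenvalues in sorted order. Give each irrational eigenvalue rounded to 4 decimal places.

[0, 2, 2, 4]

Reading degrees in the order [1, 2, 3, 4] gives [2, 2, 2, 2]; set D = diag(2, 2, 2, 2) and form L = D - A. The multiplicity of 0 as a Laplacian eigenvalue equals the number of connected components. By the matrix-tree theorem the graph has (1/4) * product of the nonzero eigenvalues = 4 spanning trees.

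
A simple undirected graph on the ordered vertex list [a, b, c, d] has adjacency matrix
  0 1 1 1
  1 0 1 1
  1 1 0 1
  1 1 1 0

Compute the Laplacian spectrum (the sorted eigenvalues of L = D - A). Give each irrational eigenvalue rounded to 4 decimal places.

[0, 4, 4, 4]

Reading degrees in the order [a, b, c, d] gives [3, 3, 3, 3]; set D = diag(3, 3, 3, 3) and form L = D - A. L is symmetric positive semidefinite, so every eigenvalue is real and nonnegative. The single zero eigenvalue shows the graph is connected. The largest eigenvalue, 4, is at most the vertex count 4.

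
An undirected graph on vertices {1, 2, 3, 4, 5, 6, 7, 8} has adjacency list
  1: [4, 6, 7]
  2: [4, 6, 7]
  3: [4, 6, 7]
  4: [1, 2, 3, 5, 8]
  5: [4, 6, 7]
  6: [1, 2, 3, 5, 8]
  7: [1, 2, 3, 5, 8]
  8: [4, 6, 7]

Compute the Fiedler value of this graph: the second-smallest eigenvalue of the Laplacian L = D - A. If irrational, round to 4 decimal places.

3

Each diagonal entry of L is the vertex degree and each off-diagonal entry is -1 where an edge is present, 0 otherwise; in the order [1, 2, 3, 4, 5, 6, 7, 8] the diagonal is [3, 3, 3, 5, 3, 5, 5, 3]. Computing the eigenvalues of L and sorting gives [0, 3, 3, 3, 3, 5, 5, 8]. The Fiedler value lambda_2 = 3 is strictly positive, so the graph is connected.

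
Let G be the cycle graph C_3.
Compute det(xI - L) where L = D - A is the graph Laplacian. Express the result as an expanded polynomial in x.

x^3 - 6x^2 + 9x

The graph has 3 vertices and degree multiset [2, 2, 2]; D is the diagonal matrix of degrees and L = D - A. Computing det(xI - L) by cofactor expansion (or equivalently via sum-over-permutations) gives x^3 - 6x^2 + 9x. Since p(0) = det(-L) = 0, x divides p(x). The eigenvalues sum to 6, which equals trace(L) = 2|E|.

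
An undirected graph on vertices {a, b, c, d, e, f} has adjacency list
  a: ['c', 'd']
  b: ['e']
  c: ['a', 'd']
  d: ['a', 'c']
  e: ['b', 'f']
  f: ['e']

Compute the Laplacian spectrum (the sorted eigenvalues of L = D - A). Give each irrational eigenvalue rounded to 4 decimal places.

With the vertex order [a, b, c, d, e, f], the degrees are [2, 1, 2, 2, 2, 1], giving D = diag(2, 1, 2, 2, 2, 1) and L = D - A. Diagonalising L (or applying a numerical eigensolver to the 6x6 matrix) gives the spectrum above. The 2 zero eigenvalues correspond to the 2 connected components. The eigenvalues sum to 10, which equals trace(L) = 2|E|.

[0, 0, 1, 3, 3, 3]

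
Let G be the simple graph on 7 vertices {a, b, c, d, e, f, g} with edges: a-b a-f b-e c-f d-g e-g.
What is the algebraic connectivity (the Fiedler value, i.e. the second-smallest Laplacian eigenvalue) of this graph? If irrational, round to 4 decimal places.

0.1981

Reading degrees in the order [a, b, c, d, e, f, g] gives [2, 2, 1, 1, 2, 2, 2]; set D = diag(2, 2, 1, 1, 2, 2, 2) and form L = D - A. Computing the eigenvalues of L and sorting gives [0, 0.1981, 0.7530, 1.5550, 2.4450, 3.2470, 3.8019]. The Fiedler value lambda_2 = 0.1981 is strictly positive, so the graph is connected. The eigenvalues sum to 12, which equals trace(L) = 2|E|.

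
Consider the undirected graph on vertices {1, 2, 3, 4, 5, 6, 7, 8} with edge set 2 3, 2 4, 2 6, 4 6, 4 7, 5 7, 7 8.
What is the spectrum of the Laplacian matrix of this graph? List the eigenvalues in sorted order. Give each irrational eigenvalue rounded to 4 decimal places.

Each diagonal entry of L is the vertex degree and each off-diagonal entry is -1 where an edge is present, 0 otherwise; in the order [1, 2, 3, 4, 5, 6, 7, 8] the diagonal is [0, 3, 1, 3, 1, 2, 3, 1]. Diagonalising L (or applying a numerical eigensolver to the 8x8 matrix) gives the spectrum above. The 2 zero eigenvalues correspond to the 2 connected components. There are 2 zeros in the spectrum, matching the 2 components.

[0, 0, 0.3403, 1, 1.1451, 3, 3.8549, 4.6597]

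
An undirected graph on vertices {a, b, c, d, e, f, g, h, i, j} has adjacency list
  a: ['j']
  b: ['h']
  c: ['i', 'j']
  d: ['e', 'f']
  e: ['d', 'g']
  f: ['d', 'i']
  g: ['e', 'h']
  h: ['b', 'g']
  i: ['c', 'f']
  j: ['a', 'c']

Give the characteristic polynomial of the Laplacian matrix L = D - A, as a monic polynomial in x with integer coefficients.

Reading degrees in the order [a, b, c, d, e, f, g, h, i, j] gives [1, 1, 2, 2, 2, 2, 2, 2, 2, 2]; set D = diag(1, 1, 2, 2, 2, 2, 2, 2, 2, 2) and form L = D - A. Computing det(xI - L) by cofactor expansion (or equivalently via sum-over-permutations) gives x^10 - 18x^9 + 136x^8 - 560x^7 + 1365x^6 - 2002x^5 + 1716x^4 - 792x^3 + 165x^2 - 10x. The constant term is 0 because L is singular (the all-ones vector lies in its kernel). The largest eigenvalue, 3.9021, is at most the vertex count 10. There is one zero in the spectrum, matching the 1 component.

x^10 - 18x^9 + 136x^8 - 560x^7 + 1365x^6 - 2002x^5 + 1716x^4 - 792x^3 + 165x^2 - 10x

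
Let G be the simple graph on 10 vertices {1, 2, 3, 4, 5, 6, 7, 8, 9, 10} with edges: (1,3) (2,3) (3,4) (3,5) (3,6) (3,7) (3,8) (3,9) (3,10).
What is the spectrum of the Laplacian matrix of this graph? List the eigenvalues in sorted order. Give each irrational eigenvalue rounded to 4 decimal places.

Each diagonal entry of L is the vertex degree and each off-diagonal entry is -1 where an edge is present, 0 otherwise; in the order [1, 2, 3, 4, 5, 6, 7, 8, 9, 10] the diagonal is [1, 1, 9, 1, 1, 1, 1, 1, 1, 1]. Diagonalising L (or applying a numerical eigensolver to the 10x10 matrix) gives the spectrum above. By the matrix-tree theorem the graph has (1/10) * product of the nonzero eigenvalues = 1 spanning tree.

[0, 1, 1, 1, 1, 1, 1, 1, 1, 10]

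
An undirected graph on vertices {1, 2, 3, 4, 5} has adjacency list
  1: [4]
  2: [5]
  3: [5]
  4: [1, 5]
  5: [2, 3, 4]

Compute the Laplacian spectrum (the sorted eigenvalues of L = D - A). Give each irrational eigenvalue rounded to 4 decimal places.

With the vertex order [1, 2, 3, 4, 5], the degrees are [1, 1, 1, 2, 3], giving D = diag(1, 1, 1, 2, 3) and L = D - A. The multiplicity of 0 as a Laplacian eigenvalue equals the number of connected components. The single zero eigenvalue shows the graph is connected. The largest eigenvalue, 4.1701, is at most the vertex count 5.

[0, 0.5188, 1, 2.3111, 4.1701]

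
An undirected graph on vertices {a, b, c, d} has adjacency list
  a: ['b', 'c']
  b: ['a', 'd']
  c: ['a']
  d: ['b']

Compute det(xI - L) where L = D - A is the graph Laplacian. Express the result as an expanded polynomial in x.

x^4 - 6x^3 + 10x^2 - 4x

With the vertex order [a, b, c, d], the degrees are [2, 2, 1, 1], giving D = diag(2, 2, 1, 1) and L = D - A. L has integer entries, so p(x) = det(xI - L) has integer coefficients. Expanding the determinant yields x^4 - 6x^3 + 10x^2 - 4x. The coefficient of x^3 equals -trace(L) = -6, matching the sum of degrees. The eigenvalues sum to 6, which equals trace(L) = 2|E|. There is one zero in the spectrum, matching the 1 component.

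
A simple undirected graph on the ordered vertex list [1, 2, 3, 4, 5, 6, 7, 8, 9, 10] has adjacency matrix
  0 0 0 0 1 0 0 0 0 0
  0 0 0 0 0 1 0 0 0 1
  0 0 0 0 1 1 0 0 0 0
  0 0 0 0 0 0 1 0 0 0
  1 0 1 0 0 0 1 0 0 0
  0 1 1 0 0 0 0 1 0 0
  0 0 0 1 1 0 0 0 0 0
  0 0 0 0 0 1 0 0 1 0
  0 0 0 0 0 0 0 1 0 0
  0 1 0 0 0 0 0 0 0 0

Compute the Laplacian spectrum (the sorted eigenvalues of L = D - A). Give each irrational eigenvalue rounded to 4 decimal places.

Reading degrees in the order [1, 2, 3, 4, 5, 6, 7, 8, 9, 10] gives [1, 2, 2, 1, 3, 3, 2, 2, 1, 1]; set D = diag(1, 2, 2, 1, 3, 3, 2, 2, 1, 1) and form L = D - A. Since every row of L sums to 0, the all-ones vector is in the kernel and 0 is an eigenvalue.

[0, 0.1561, 0.3820, 0.5965, 1.1864, 2, 2.4539, 2.6180, 4.0305, 4.5767]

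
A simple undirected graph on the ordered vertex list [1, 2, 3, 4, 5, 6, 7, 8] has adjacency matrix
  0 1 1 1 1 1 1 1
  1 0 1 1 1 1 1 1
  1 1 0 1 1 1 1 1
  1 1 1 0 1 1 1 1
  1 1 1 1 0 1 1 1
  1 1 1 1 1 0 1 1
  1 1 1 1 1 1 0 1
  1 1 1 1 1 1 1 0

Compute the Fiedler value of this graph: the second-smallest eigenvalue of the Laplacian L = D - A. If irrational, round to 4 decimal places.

Each diagonal entry of L is the vertex degree and each off-diagonal entry is -1 where an edge is present, 0 otherwise; in the order [1, 2, 3, 4, 5, 6, 7, 8] the diagonal is [7, 7, 7, 7, 7, 7, 7, 7]. The smallest Laplacian eigenvalue is always 0. The next one, lambda_2 = 8, measures how hard the graph is to disconnect: larger values mean better connectivity. The largest eigenvalue, 8, is at most the vertex count 8.

8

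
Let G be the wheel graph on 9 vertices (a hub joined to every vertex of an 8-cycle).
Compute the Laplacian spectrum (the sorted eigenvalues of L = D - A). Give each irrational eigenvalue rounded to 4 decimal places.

The graph has 9 vertices and degree multiset [8, 3, 3, 3, 3, 3, 3, 3, 3]; D is the diagonal matrix of degrees and L = D - A. Diagonalising L (or applying a numerical eigensolver to the 9x9 matrix) gives the spectrum above. The largest eigenvalue, 9, is at most the vertex count 9.

[0, 1.5858, 1.5858, 3, 3, 4.4142, 4.4142, 5, 9]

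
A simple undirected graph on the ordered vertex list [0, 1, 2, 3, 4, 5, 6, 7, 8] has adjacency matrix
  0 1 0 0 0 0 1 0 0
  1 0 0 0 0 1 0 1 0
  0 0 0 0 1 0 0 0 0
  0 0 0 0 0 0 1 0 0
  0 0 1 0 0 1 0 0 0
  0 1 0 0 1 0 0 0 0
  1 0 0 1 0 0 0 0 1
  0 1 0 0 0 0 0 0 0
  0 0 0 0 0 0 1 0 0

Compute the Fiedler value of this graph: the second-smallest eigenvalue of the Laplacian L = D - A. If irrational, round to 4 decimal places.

0.1658

Each diagonal entry of L is the vertex degree and each off-diagonal entry is -1 where an edge is present, 0 otherwise; in the order [0, 1, 2, 3, 4, 5, 6, 7, 8] the diagonal is [2, 3, 1, 1, 2, 2, 3, 1, 1]. The smallest Laplacian eigenvalue is always 0. The next one, lambda_2 = 0.1658, measures how hard the graph is to disconnect: larger values mean better connectivity. The eigenvalues sum to 16, which equals trace(L) = 2|E|.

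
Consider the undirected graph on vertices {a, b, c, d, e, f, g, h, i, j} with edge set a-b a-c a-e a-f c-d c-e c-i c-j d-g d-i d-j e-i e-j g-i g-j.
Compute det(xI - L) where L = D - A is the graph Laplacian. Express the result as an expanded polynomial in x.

x^10 - 30x^9 + 377x^8 - 2570x^7 + 10269x^6 - 24188x^5 + 31915x^4 - 20742x^3 + 4968x^2

Reading degrees in the order [a, b, c, d, e, f, g, h, i, j] gives [4, 1, 5, 4, 4, 1, 3, 0, 4, 4]; set D = diag(4, 1, 5, 4, 4, 1, 3, 0, 4, 4) and form L = D - A. Computing det(xI - L) by cofactor expansion (or equivalently via sum-over-permutations) gives x^10 - 30x^9 + 377x^8 - 2570x^7 + 10269x^6 - 24188x^5 + 31915x^4 - 20742x^3 + 4968x^2. Since p(0) = det(-L) = 0, x divides p(x). There are 2 zeros in the spectrum, matching the 2 components.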